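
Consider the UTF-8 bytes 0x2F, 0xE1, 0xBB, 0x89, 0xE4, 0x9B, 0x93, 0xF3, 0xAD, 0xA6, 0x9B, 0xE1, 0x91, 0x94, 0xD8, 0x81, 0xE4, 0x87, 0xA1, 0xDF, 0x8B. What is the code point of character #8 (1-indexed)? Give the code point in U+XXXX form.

U+07CB

Offset 0: leading byte 0x2F = 00101111 → 1-byte char #1 = 2F.
Offset 1: leading byte 0xE1 = 11100001 → 3-byte char #2 = E1 BB 89.
Offset 4: leading byte 0xE4 = 11100100 → 3-byte char #3 = E4 9B 93.
Offset 7: leading byte 0xF3 = 11110011 → 4-byte char #4 = F3 AD A6 9B.
Offset 11: leading byte 0xE1 = 11100001 → 3-byte char #5 = E1 91 94.
Offset 14: leading byte 0xD8 = 11011000 → 2-byte char #6 = D8 81.
Offset 16: leading byte 0xE4 = 11100100 → 3-byte char #7 = E4 87 A1.
Offset 19: leading byte 0xDF = 11011111 → 2-byte char #8 = DF 8B.
Leading byte 0xDF = 11011111 matches 110xxxxx → 2-byte sequence.
Byte 1: 0xDF = 11011111, payload 11111 (5 bits).
Byte 2: 0x8B = 10001011 (10xxxxxx ✓), payload 001011.
Concatenate: 11111001011 = 0x7CB (11 bits → U+07CB).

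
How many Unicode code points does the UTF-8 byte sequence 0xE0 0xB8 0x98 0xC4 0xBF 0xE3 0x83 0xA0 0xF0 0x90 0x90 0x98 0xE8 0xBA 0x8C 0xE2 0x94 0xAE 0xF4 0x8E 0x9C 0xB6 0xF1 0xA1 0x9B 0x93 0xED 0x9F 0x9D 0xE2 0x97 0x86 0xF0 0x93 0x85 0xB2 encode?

11

Byte at offset 0: 0xE0 = 11100000 → 3-byte char (#1). Advance 3.
Byte at offset 3: 0xC4 = 11000100 → 2-byte char (#2). Advance 2.
Byte at offset 5: 0xE3 = 11100011 → 3-byte char (#3). Advance 3.
Byte at offset 8: 0xF0 = 11110000 → 4-byte char (#4). Advance 4.
Byte at offset 12: 0xE8 = 11101000 → 3-byte char (#5). Advance 3.
Byte at offset 15: 0xE2 = 11100010 → 3-byte char (#6). Advance 3.
Byte at offset 18: 0xF4 = 11110100 → 4-byte char (#7). Advance 4.
Byte at offset 22: 0xF1 = 11110001 → 4-byte char (#8). Advance 4.
Byte at offset 26: 0xED = 11101101 → 3-byte char (#9). Advance 3.
Byte at offset 29: 0xE2 = 11100010 → 3-byte char (#10). Advance 3.
Byte at offset 32: 0xF0 = 11110000 → 4-byte char (#11). Advance 4.
Reached end at offset 36 after 11 code points.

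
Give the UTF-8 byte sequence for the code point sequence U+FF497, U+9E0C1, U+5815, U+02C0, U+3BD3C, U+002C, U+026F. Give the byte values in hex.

U+FF497: 4-byte form → F3 BF 92 97.
U+9E0C1: 4-byte form → F2 9E 83 81.
U+5815: 3-byte form → E5 A0 95.
U+02C0: 2-byte form → CB 80.
U+3BD3C: 4-byte form → F0 BB B4 BC.
U+002C: 1-byte form → 2C.
U+026F: 2-byte form → C9 AF.
Concatenated (20 bytes): F3 BF 92 97 F2 9E 83 81 E5 A0 95 CB 80 F0 BB B4 BC 2C C9 AF.

F3 BF 92 97 F2 9E 83 81 E5 A0 95 CB 80 F0 BB B4 BC 2C C9 AF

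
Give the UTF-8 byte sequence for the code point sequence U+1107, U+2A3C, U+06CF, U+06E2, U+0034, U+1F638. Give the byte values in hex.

E1 84 87 E2 A8 BC DB 8F DB A2 34 F0 9F 98 B8

U+1107: 3-byte form → E1 84 87.
U+2A3C: 3-byte form → E2 A8 BC.
U+06CF: 2-byte form → DB 8F.
U+06E2: 2-byte form → DB A2.
U+0034: 1-byte form → 34.
U+1F638: 4-byte form → F0 9F 98 B8.
Concatenated (15 bytes): E1 84 87 E2 A8 BC DB 8F DB A2 34 F0 9F 98 B8.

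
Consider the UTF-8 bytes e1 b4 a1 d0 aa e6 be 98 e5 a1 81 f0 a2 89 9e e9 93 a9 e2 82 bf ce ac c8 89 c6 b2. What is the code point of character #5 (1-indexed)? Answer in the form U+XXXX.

Offset 0: leading byte 0xE1 = 11100001 → 3-byte char #1 = E1 B4 A1.
Offset 3: leading byte 0xD0 = 11010000 → 2-byte char #2 = D0 AA.
Offset 5: leading byte 0xE6 = 11100110 → 3-byte char #3 = E6 BE 98.
Offset 8: leading byte 0xE5 = 11100101 → 3-byte char #4 = E5 A1 81.
Offset 11: leading byte 0xF0 = 11110000 → 4-byte char #5 = F0 A2 89 9E.
Leading byte 0xF0 = 11110000 matches 11110xxx → 4-byte sequence.
Byte 1: 0xF0 = 11110000, payload 000 (3 bits).
Byte 2: 0xA2 = 10100010 (10xxxxxx ✓), payload 100010.
Byte 3: 0x89 = 10001001 (10xxxxxx ✓), payload 001001.
Byte 4: 0x9E = 10011110 (10xxxxxx ✓), payload 011110.
Concatenate: 000100010001001011110 = 0x2225E (21 bits → U+2225E).

U+2225E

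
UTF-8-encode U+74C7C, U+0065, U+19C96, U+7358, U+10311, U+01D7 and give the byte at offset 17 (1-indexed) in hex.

0xC7

1-indexed offset 17 is 0-indexed offset 16.
U+74C7C → 4-byte form F1 B4 B1 BC at offsets 0–3.
U+0065 → 1-byte form 65 at offsets 4–4.
U+19C96 → 4-byte form F0 99 B2 96 at offsets 5–8.
U+7358 → 3-byte form E7 8D 98 at offsets 9–11.
U+10311 → 4-byte form F0 90 8C 91 at offsets 12–15.
U+01D7 → 2-byte form C7 97 at offsets 16–17.
Offset 16 falls in char 6's range; it's byte 1 of C7 97 = 0xC7.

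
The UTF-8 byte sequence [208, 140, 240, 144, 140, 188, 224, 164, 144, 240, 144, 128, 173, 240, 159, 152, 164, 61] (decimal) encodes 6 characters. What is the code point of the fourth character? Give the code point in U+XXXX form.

U+1002D

Offset 0: leading byte 0xD0 = 11010000 → 2-byte char #1 = D0 8C.
Offset 2: leading byte 0xF0 = 11110000 → 4-byte char #2 = F0 90 8C BC.
Offset 6: leading byte 0xE0 = 11100000 → 3-byte char #3 = E0 A4 90.
Offset 9: leading byte 0xF0 = 11110000 → 4-byte char #4 = F0 90 80 AD.
Leading byte 0xF0 = 11110000 matches 11110xxx → 4-byte sequence.
Byte 1: 0xF0 = 11110000, payload 000 (3 bits).
Byte 2: 0x90 = 10010000 (10xxxxxx ✓), payload 010000.
Byte 3: 0x80 = 10000000 (10xxxxxx ✓), payload 000000.
Byte 4: 0xAD = 10101101 (10xxxxxx ✓), payload 101101.
Concatenate: 000010000000000101101 = 0x1002D (21 bits → U+1002D).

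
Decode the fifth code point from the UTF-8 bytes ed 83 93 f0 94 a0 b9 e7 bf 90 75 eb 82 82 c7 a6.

U+B082

Offset 0: leading byte 0xED = 11101101 → 3-byte char #1 = ED 83 93.
Offset 3: leading byte 0xF0 = 11110000 → 4-byte char #2 = F0 94 A0 B9.
Offset 7: leading byte 0xE7 = 11100111 → 3-byte char #3 = E7 BF 90.
Offset 10: leading byte 0x75 = 01110101 → 1-byte char #4 = 75.
Offset 11: leading byte 0xEB = 11101011 → 3-byte char #5 = EB 82 82.
Leading byte 0xEB = 11101011 matches 1110xxxx → 3-byte sequence.
Byte 1: 0xEB = 11101011, payload 1011 (4 bits).
Byte 2: 0x82 = 10000010 (10xxxxxx ✓), payload 000010.
Byte 3: 0x82 = 10000010 (10xxxxxx ✓), payload 000010.
Concatenate: 1011000010000010 = 0xB082 (16 bits → U+B082).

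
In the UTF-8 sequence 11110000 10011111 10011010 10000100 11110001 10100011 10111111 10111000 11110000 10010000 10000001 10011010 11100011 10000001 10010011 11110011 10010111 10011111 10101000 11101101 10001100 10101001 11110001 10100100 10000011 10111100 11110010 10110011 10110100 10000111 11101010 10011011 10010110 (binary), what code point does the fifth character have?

U+D77E8

Offset 0: leading byte 0xF0 = 11110000 → 4-byte char #1 = F0 9F 9A 84.
Offset 4: leading byte 0xF1 = 11110001 → 4-byte char #2 = F1 A3 BF B8.
Offset 8: leading byte 0xF0 = 11110000 → 4-byte char #3 = F0 90 81 9A.
Offset 12: leading byte 0xE3 = 11100011 → 3-byte char #4 = E3 81 93.
Offset 15: leading byte 0xF3 = 11110011 → 4-byte char #5 = F3 97 9F A8.
Leading byte 0xF3 = 11110011 matches 11110xxx → 4-byte sequence.
Byte 1: 0xF3 = 11110011, payload 011 (3 bits).
Byte 2: 0x97 = 10010111 (10xxxxxx ✓), payload 010111.
Byte 3: 0x9F = 10011111 (10xxxxxx ✓), payload 011111.
Byte 4: 0xA8 = 10101000 (10xxxxxx ✓), payload 101000.
Concatenate: 011010111011111101000 = 0xD77E8 (21 bits → U+D77E8).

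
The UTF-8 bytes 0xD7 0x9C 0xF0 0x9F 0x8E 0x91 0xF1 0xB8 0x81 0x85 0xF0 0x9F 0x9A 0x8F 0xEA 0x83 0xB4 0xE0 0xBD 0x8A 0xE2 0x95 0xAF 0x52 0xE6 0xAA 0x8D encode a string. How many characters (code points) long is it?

Byte at offset 0: 0xD7 = 11010111 → 2-byte char (#1). Advance 2.
Byte at offset 2: 0xF0 = 11110000 → 4-byte char (#2). Advance 4.
Byte at offset 6: 0xF1 = 11110001 → 4-byte char (#3). Advance 4.
Byte at offset 10: 0xF0 = 11110000 → 4-byte char (#4). Advance 4.
Byte at offset 14: 0xEA = 11101010 → 3-byte char (#5). Advance 3.
Byte at offset 17: 0xE0 = 11100000 → 3-byte char (#6). Advance 3.
Byte at offset 20: 0xE2 = 11100010 → 3-byte char (#7). Advance 3.
Byte at offset 23: 0x52 = 01010010 → 1-byte char (#8). Advance 1.
Byte at offset 24: 0xE6 = 11100110 → 3-byte char (#9). Advance 3.
Reached end at offset 27 after 9 code points.

9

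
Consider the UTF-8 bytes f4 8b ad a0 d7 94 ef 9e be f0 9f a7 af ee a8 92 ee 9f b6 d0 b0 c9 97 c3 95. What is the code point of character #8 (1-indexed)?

U+0257

Offset 0: leading byte 0xF4 = 11110100 → 4-byte char #1 = F4 8B AD A0.
Offset 4: leading byte 0xD7 = 11010111 → 2-byte char #2 = D7 94.
Offset 6: leading byte 0xEF = 11101111 → 3-byte char #3 = EF 9E BE.
Offset 9: leading byte 0xF0 = 11110000 → 4-byte char #4 = F0 9F A7 AF.
Offset 13: leading byte 0xEE = 11101110 → 3-byte char #5 = EE A8 92.
Offset 16: leading byte 0xEE = 11101110 → 3-byte char #6 = EE 9F B6.
Offset 19: leading byte 0xD0 = 11010000 → 2-byte char #7 = D0 B0.
Offset 21: leading byte 0xC9 = 11001001 → 2-byte char #8 = C9 97.
Leading byte 0xC9 = 11001001 matches 110xxxxx → 2-byte sequence.
Byte 1: 0xC9 = 11001001, payload 01001 (5 bits).
Byte 2: 0x97 = 10010111 (10xxxxxx ✓), payload 010111.
Concatenate: 01001010111 = 0x257 (11 bits → U+0257).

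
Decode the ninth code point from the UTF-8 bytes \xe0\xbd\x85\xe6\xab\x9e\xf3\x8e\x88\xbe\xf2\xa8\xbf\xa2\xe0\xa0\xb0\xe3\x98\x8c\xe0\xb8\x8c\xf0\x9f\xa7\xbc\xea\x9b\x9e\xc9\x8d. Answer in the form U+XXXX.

U+A6DE

Offset 0: leading byte 0xE0 = 11100000 → 3-byte char #1 = E0 BD 85.
Offset 3: leading byte 0xE6 = 11100110 → 3-byte char #2 = E6 AB 9E.
Offset 6: leading byte 0xF3 = 11110011 → 4-byte char #3 = F3 8E 88 BE.
Offset 10: leading byte 0xF2 = 11110010 → 4-byte char #4 = F2 A8 BF A2.
Offset 14: leading byte 0xE0 = 11100000 → 3-byte char #5 = E0 A0 B0.
Offset 17: leading byte 0xE3 = 11100011 → 3-byte char #6 = E3 98 8C.
Offset 20: leading byte 0xE0 = 11100000 → 3-byte char #7 = E0 B8 8C.
Offset 23: leading byte 0xF0 = 11110000 → 4-byte char #8 = F0 9F A7 BC.
Offset 27: leading byte 0xEA = 11101010 → 3-byte char #9 = EA 9B 9E.
Leading byte 0xEA = 11101010 matches 1110xxxx → 3-byte sequence.
Byte 1: 0xEA = 11101010, payload 1010 (4 bits).
Byte 2: 0x9B = 10011011 (10xxxxxx ✓), payload 011011.
Byte 3: 0x9E = 10011110 (10xxxxxx ✓), payload 011110.
Concatenate: 1010011011011110 = 0xA6DE (16 bits → U+A6DE).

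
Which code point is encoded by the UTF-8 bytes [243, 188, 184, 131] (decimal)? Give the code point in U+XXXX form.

U+FCE03

Leading byte 0xF3 = 11110011 matches 11110xxx → 4-byte sequence.
Byte 1: 0xF3 = 11110011, payload 011 (3 bits).
Byte 2: 0xBC = 10111100 (10xxxxxx ✓), payload 111100.
Byte 3: 0xB8 = 10111000 (10xxxxxx ✓), payload 111000.
Byte 4: 0x83 = 10000011 (10xxxxxx ✓), payload 000011.
Concatenate: 011111100111000000011 = 0xFCE03 (21 bits → U+FCE03).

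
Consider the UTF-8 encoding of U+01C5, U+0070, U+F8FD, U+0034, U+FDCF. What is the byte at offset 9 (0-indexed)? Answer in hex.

0x8F

U+01C5 → 2-byte form C7 85 at offsets 0–1.
U+0070 → 1-byte form 70 at offsets 2–2.
U+F8FD → 3-byte form EF A3 BD at offsets 3–5.
U+0034 → 1-byte form 34 at offsets 6–6.
U+FDCF → 3-byte form EF B7 8F at offsets 7–9.
Offset 9 falls in char 5's range; it's byte 3 of EF B7 8F = 0x8F.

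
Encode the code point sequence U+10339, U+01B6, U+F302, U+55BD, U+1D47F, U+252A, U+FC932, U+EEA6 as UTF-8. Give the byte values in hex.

U+10339: 4-byte form → F0 90 8C B9.
U+01B6: 2-byte form → C6 B6.
U+F302: 3-byte form → EF 8C 82.
U+55BD: 3-byte form → E5 96 BD.
U+1D47F: 4-byte form → F0 9D 91 BF.
U+252A: 3-byte form → E2 94 AA.
U+FC932: 4-byte form → F3 BC A4 B2.
U+EEA6: 3-byte form → EE BA A6.
Concatenated (26 bytes): F0 90 8C B9 C6 B6 EF 8C 82 E5 96 BD F0 9D 91 BF E2 94 AA F3 BC A4 B2 EE BA A6.

F0 90 8C B9 C6 B6 EF 8C 82 E5 96 BD F0 9D 91 BF E2 94 AA F3 BC A4 B2 EE BA A6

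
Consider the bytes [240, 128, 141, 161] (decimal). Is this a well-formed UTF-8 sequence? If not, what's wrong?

invalid (overlong encoding)

Leading byte 0xF0 = 11110000 → 4-byte form.
Continuation bytes all match 10xxxxxx. Payload decodes to 0x361.
But 0x361 < 0x10000, the minimum for a 4-byte sequence — this is an overlong encoding.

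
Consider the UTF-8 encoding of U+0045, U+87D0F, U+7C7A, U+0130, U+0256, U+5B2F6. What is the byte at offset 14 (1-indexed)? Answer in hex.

0x9B

1-indexed offset 14 is 0-indexed offset 13.
U+0045 → 1-byte form 45 at offsets 0–0.
U+87D0F → 4-byte form F2 87 B4 8F at offsets 1–4.
U+7C7A → 3-byte form E7 B1 BA at offsets 5–7.
U+0130 → 2-byte form C4 B0 at offsets 8–9.
U+0256 → 2-byte form C9 96 at offsets 10–11.
U+5B2F6 → 4-byte form F1 9B 8B B6 at offsets 12–15.
Offset 13 falls in char 6's range; it's byte 2 of F1 9B 8B B6 = 0x9B.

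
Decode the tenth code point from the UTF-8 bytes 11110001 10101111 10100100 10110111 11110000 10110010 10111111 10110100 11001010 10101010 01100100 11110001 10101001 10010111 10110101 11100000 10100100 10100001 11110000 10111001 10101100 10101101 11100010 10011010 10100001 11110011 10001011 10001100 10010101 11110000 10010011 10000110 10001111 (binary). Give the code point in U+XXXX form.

Offset 0: leading byte 0xF1 = 11110001 → 4-byte char #1 = F1 AF A4 B7.
Offset 4: leading byte 0xF0 = 11110000 → 4-byte char #2 = F0 B2 BF B4.
Offset 8: leading byte 0xCA = 11001010 → 2-byte char #3 = CA AA.
Offset 10: leading byte 0x64 = 01100100 → 1-byte char #4 = 64.
Offset 11: leading byte 0xF1 = 11110001 → 4-byte char #5 = F1 A9 97 B5.
Offset 15: leading byte 0xE0 = 11100000 → 3-byte char #6 = E0 A4 A1.
Offset 18: leading byte 0xF0 = 11110000 → 4-byte char #7 = F0 B9 AC AD.
Offset 22: leading byte 0xE2 = 11100010 → 3-byte char #8 = E2 9A A1.
Offset 25: leading byte 0xF3 = 11110011 → 4-byte char #9 = F3 8B 8C 95.
Offset 29: leading byte 0xF0 = 11110000 → 4-byte char #10 = F0 93 86 8F.
Leading byte 0xF0 = 11110000 matches 11110xxx → 4-byte sequence.
Byte 1: 0xF0 = 11110000, payload 000 (3 bits).
Byte 2: 0x93 = 10010011 (10xxxxxx ✓), payload 010011.
Byte 3: 0x86 = 10000110 (10xxxxxx ✓), payload 000110.
Byte 4: 0x8F = 10001111 (10xxxxxx ✓), payload 001111.
Concatenate: 000010011000110001111 = 0x1318F (21 bits → U+1318F).

U+1318F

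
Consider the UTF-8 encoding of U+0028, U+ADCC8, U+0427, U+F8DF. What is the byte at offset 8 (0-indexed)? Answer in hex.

0xA3

U+0028 → 1-byte form 28 at offsets 0–0.
U+ADCC8 → 4-byte form F2 AD B3 88 at offsets 1–4.
U+0427 → 2-byte form D0 A7 at offsets 5–6.
U+F8DF → 3-byte form EF A3 9F at offsets 7–9.
Offset 8 falls in char 4's range; it's byte 2 of EF A3 9F = 0xA3.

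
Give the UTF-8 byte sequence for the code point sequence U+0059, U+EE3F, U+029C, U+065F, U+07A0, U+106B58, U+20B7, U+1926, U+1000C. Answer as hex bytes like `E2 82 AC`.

U+0059: 1-byte form → 59.
U+EE3F: 3-byte form → EE B8 BF.
U+029C: 2-byte form → CA 9C.
U+065F: 2-byte form → D9 9F.
U+07A0: 2-byte form → DE A0.
U+106B58: 4-byte form → F4 86 AD 98.
U+20B7: 3-byte form → E2 82 B7.
U+1926: 3-byte form → E1 A4 A6.
U+1000C: 4-byte form → F0 90 80 8C.
Concatenated (24 bytes): 59 EE B8 BF CA 9C D9 9F DE A0 F4 86 AD 98 E2 82 B7 E1 A4 A6 F0 90 80 8C.

59 EE B8 BF CA 9C D9 9F DE A0 F4 86 AD 98 E2 82 B7 E1 A4 A6 F0 90 80 8C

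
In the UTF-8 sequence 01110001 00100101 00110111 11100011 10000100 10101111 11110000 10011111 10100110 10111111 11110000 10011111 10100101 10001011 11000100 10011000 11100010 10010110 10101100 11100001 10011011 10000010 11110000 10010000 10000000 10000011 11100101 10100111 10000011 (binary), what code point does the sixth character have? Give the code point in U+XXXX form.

Offset 0: leading byte 0x71 = 01110001 → 1-byte char #1 = 71.
Offset 1: leading byte 0x25 = 00100101 → 1-byte char #2 = 25.
Offset 2: leading byte 0x37 = 00110111 → 1-byte char #3 = 37.
Offset 3: leading byte 0xE3 = 11100011 → 3-byte char #4 = E3 84 AF.
Offset 6: leading byte 0xF0 = 11110000 → 4-byte char #5 = F0 9F A6 BF.
Offset 10: leading byte 0xF0 = 11110000 → 4-byte char #6 = F0 9F A5 8B.
Leading byte 0xF0 = 11110000 matches 11110xxx → 4-byte sequence.
Byte 1: 0xF0 = 11110000, payload 000 (3 bits).
Byte 2: 0x9F = 10011111 (10xxxxxx ✓), payload 011111.
Byte 3: 0xA5 = 10100101 (10xxxxxx ✓), payload 100101.
Byte 4: 0x8B = 10001011 (10xxxxxx ✓), payload 001011.
Concatenate: 000011111100101001011 = 0x1F94B (21 bits → U+1F94B).

U+1F94B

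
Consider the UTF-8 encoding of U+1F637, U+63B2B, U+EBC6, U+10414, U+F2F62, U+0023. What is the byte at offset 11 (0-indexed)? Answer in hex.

0xF0

U+1F637 → 4-byte form F0 9F 98 B7 at offsets 0–3.
U+63B2B → 4-byte form F1 A3 AC AB at offsets 4–7.
U+EBC6 → 3-byte form EE AF 86 at offsets 8–10.
U+10414 → 4-byte form F0 90 90 94 at offsets 11–14.
Offset 11 falls in char 4's range; it's byte 1 of F0 90 90 94 = 0xF0.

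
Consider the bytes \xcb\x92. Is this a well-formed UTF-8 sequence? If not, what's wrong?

Leading byte 0xCB = 11001011 → 2-byte form.
Continuation bytes 0x92=10010010 all match 10xxxxxx.
Decoded value 0x2D2 is ≥ 0x80 (shortest form) and not a surrogate.

valid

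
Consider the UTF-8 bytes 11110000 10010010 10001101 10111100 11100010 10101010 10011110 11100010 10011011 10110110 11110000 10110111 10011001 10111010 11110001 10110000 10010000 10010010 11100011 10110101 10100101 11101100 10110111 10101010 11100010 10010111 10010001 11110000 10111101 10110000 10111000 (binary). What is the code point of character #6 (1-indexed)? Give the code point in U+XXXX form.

U+3D65

Offset 0: leading byte 0xF0 = 11110000 → 4-byte char #1 = F0 92 8D BC.
Offset 4: leading byte 0xE2 = 11100010 → 3-byte char #2 = E2 AA 9E.
Offset 7: leading byte 0xE2 = 11100010 → 3-byte char #3 = E2 9B B6.
Offset 10: leading byte 0xF0 = 11110000 → 4-byte char #4 = F0 B7 99 BA.
Offset 14: leading byte 0xF1 = 11110001 → 4-byte char #5 = F1 B0 90 92.
Offset 18: leading byte 0xE3 = 11100011 → 3-byte char #6 = E3 B5 A5.
Leading byte 0xE3 = 11100011 matches 1110xxxx → 3-byte sequence.
Byte 1: 0xE3 = 11100011, payload 0011 (4 bits).
Byte 2: 0xB5 = 10110101 (10xxxxxx ✓), payload 110101.
Byte 3: 0xA5 = 10100101 (10xxxxxx ✓), payload 100101.
Concatenate: 0011110101100101 = 0x3D65 (16 bits → U+3D65).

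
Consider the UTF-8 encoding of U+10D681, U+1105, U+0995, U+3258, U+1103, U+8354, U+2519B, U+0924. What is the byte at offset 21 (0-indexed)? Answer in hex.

U+10D681 → 4-byte form F4 8D 9A 81 at offsets 0–3.
U+1105 → 3-byte form E1 84 85 at offsets 4–6.
U+0995 → 3-byte form E0 A6 95 at offsets 7–9.
U+3258 → 3-byte form E3 89 98 at offsets 10–12.
U+1103 → 3-byte form E1 84 83 at offsets 13–15.
U+8354 → 3-byte form E8 8D 94 at offsets 16–18.
U+2519B → 4-byte form F0 A5 86 9B at offsets 19–22.
Offset 21 falls in char 7's range; it's byte 3 of F0 A5 86 9B = 0x86.

0x86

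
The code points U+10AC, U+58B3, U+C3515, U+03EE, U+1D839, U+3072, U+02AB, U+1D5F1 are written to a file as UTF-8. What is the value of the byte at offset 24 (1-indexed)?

0x97

1-indexed offset 24 is 0-indexed offset 23.
U+10AC → 3-byte form E1 82 AC at offsets 0–2.
U+58B3 → 3-byte form E5 A2 B3 at offsets 3–5.
U+C3515 → 4-byte form F3 83 94 95 at offsets 6–9.
U+03EE → 2-byte form CF AE at offsets 10–11.
U+1D839 → 4-byte form F0 9D A0 B9 at offsets 12–15.
U+3072 → 3-byte form E3 81 B2 at offsets 16–18.
U+02AB → 2-byte form CA AB at offsets 19–20.
U+1D5F1 → 4-byte form F0 9D 97 B1 at offsets 21–24.
Offset 23 falls in char 8's range; it's byte 3 of F0 9D 97 B1 = 0x97.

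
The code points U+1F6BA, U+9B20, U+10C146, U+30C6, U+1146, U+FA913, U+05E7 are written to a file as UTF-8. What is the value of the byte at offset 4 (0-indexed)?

0xE9

U+1F6BA → 4-byte form F0 9F 9A BA at offsets 0–3.
U+9B20 → 3-byte form E9 AC A0 at offsets 4–6.
Offset 4 falls in char 2's range; it's byte 1 of E9 AC A0 = 0xE9.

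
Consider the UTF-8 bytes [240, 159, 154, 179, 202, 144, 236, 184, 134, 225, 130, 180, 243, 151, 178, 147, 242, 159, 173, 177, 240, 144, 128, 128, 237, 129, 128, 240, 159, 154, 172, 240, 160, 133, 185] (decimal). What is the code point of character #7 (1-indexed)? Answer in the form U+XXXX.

U+10000

Offset 0: leading byte 0xF0 = 11110000 → 4-byte char #1 = F0 9F 9A B3.
Offset 4: leading byte 0xCA = 11001010 → 2-byte char #2 = CA 90.
Offset 6: leading byte 0xEC = 11101100 → 3-byte char #3 = EC B8 86.
Offset 9: leading byte 0xE1 = 11100001 → 3-byte char #4 = E1 82 B4.
Offset 12: leading byte 0xF3 = 11110011 → 4-byte char #5 = F3 97 B2 93.
Offset 16: leading byte 0xF2 = 11110010 → 4-byte char #6 = F2 9F AD B1.
Offset 20: leading byte 0xF0 = 11110000 → 4-byte char #7 = F0 90 80 80.
Leading byte 0xF0 = 11110000 matches 11110xxx → 4-byte sequence.
Byte 1: 0xF0 = 11110000, payload 000 (3 bits).
Byte 2: 0x90 = 10010000 (10xxxxxx ✓), payload 010000.
Byte 3: 0x80 = 10000000 (10xxxxxx ✓), payload 000000.
Byte 4: 0x80 = 10000000 (10xxxxxx ✓), payload 000000.
Concatenate: 000010000000000000000 = 0x10000 (21 bits → U+10000).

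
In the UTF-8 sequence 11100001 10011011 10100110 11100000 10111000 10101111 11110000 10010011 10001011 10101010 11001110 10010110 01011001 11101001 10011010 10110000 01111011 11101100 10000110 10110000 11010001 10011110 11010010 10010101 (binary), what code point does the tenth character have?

Offset 0: leading byte 0xE1 = 11100001 → 3-byte char #1 = E1 9B A6.
Offset 3: leading byte 0xE0 = 11100000 → 3-byte char #2 = E0 B8 AF.
Offset 6: leading byte 0xF0 = 11110000 → 4-byte char #3 = F0 93 8B AA.
Offset 10: leading byte 0xCE = 11001110 → 2-byte char #4 = CE 96.
Offset 12: leading byte 0x59 = 01011001 → 1-byte char #5 = 59.
Offset 13: leading byte 0xE9 = 11101001 → 3-byte char #6 = E9 9A B0.
Offset 16: leading byte 0x7B = 01111011 → 1-byte char #7 = 7B.
Offset 17: leading byte 0xEC = 11101100 → 3-byte char #8 = EC 86 B0.
Offset 20: leading byte 0xD1 = 11010001 → 2-byte char #9 = D1 9E.
Offset 22: leading byte 0xD2 = 11010010 → 2-byte char #10 = D2 95.
Leading byte 0xD2 = 11010010 matches 110xxxxx → 2-byte sequence.
Byte 1: 0xD2 = 11010010, payload 10010 (5 bits).
Byte 2: 0x95 = 10010101 (10xxxxxx ✓), payload 010101.
Concatenate: 10010010101 = 0x495 (11 bits → U+0495).

U+0495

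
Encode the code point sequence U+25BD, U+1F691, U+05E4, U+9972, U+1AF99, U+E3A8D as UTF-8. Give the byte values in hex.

U+25BD: 3-byte form → E2 96 BD.
U+1F691: 4-byte form → F0 9F 9A 91.
U+05E4: 2-byte form → D7 A4.
U+9972: 3-byte form → E9 A5 B2.
U+1AF99: 4-byte form → F0 9A BE 99.
U+E3A8D: 4-byte form → F3 A3 AA 8D.
Concatenated (20 bytes): E2 96 BD F0 9F 9A 91 D7 A4 E9 A5 B2 F0 9A BE 99 F3 A3 AA 8D.

E2 96 BD F0 9F 9A 91 D7 A4 E9 A5 B2 F0 9A BE 99 F3 A3 AA 8D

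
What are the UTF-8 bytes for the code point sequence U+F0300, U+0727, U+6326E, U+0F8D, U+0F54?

F3 B0 8C 80 DC A7 F1 A3 89 AE E0 BE 8D E0 BD 94

U+F0300: 4-byte form → F3 B0 8C 80.
U+0727: 2-byte form → DC A7.
U+6326E: 4-byte form → F1 A3 89 AE.
U+0F8D: 3-byte form → E0 BE 8D.
U+0F54: 3-byte form → E0 BD 94.
Concatenated (16 bytes): F3 B0 8C 80 DC A7 F1 A3 89 AE E0 BE 8D E0 BD 94.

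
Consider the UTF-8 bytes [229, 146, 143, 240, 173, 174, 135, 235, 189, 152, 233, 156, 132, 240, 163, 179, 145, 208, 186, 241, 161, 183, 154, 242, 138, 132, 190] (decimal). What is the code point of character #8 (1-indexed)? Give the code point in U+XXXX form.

Offset 0: leading byte 0xE5 = 11100101 → 3-byte char #1 = E5 92 8F.
Offset 3: leading byte 0xF0 = 11110000 → 4-byte char #2 = F0 AD AE 87.
Offset 7: leading byte 0xEB = 11101011 → 3-byte char #3 = EB BD 98.
Offset 10: leading byte 0xE9 = 11101001 → 3-byte char #4 = E9 9C 84.
Offset 13: leading byte 0xF0 = 11110000 → 4-byte char #5 = F0 A3 B3 91.
Offset 17: leading byte 0xD0 = 11010000 → 2-byte char #6 = D0 BA.
Offset 19: leading byte 0xF1 = 11110001 → 4-byte char #7 = F1 A1 B7 9A.
Offset 23: leading byte 0xF2 = 11110010 → 4-byte char #8 = F2 8A 84 BE.
Leading byte 0xF2 = 11110010 matches 11110xxx → 4-byte sequence.
Byte 1: 0xF2 = 11110010, payload 010 (3 bits).
Byte 2: 0x8A = 10001010 (10xxxxxx ✓), payload 001010.
Byte 3: 0x84 = 10000100 (10xxxxxx ✓), payload 000100.
Byte 4: 0xBE = 10111110 (10xxxxxx ✓), payload 111110.
Concatenate: 010001010000100111110 = 0x8A13E (21 bits → U+8A13E).

U+8A13E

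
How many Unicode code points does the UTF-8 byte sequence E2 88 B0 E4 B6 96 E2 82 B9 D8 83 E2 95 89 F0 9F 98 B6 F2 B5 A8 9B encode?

Byte at offset 0: 0xE2 = 11100010 → 3-byte char (#1). Advance 3.
Byte at offset 3: 0xE4 = 11100100 → 3-byte char (#2). Advance 3.
Byte at offset 6: 0xE2 = 11100010 → 3-byte char (#3). Advance 3.
Byte at offset 9: 0xD8 = 11011000 → 2-byte char (#4). Advance 2.
Byte at offset 11: 0xE2 = 11100010 → 3-byte char (#5). Advance 3.
Byte at offset 14: 0xF0 = 11110000 → 4-byte char (#6). Advance 4.
Byte at offset 18: 0xF2 = 11110010 → 4-byte char (#7). Advance 4.
Reached end at offset 22 after 7 code points.

7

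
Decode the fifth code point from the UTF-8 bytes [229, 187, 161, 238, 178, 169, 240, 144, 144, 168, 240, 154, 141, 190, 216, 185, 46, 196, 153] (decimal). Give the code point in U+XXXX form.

Offset 0: leading byte 0xE5 = 11100101 → 3-byte char #1 = E5 BB A1.
Offset 3: leading byte 0xEE = 11101110 → 3-byte char #2 = EE B2 A9.
Offset 6: leading byte 0xF0 = 11110000 → 4-byte char #3 = F0 90 90 A8.
Offset 10: leading byte 0xF0 = 11110000 → 4-byte char #4 = F0 9A 8D BE.
Offset 14: leading byte 0xD8 = 11011000 → 2-byte char #5 = D8 B9.
Leading byte 0xD8 = 11011000 matches 110xxxxx → 2-byte sequence.
Byte 1: 0xD8 = 11011000, payload 11000 (5 bits).
Byte 2: 0xB9 = 10111001 (10xxxxxx ✓), payload 111001.
Concatenate: 11000111001 = 0x639 (11 bits → U+0639).

U+0639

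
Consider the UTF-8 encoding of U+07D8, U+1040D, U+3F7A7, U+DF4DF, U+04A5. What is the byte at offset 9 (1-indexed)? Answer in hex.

1-indexed offset 9 is 0-indexed offset 8.
U+07D8 → 2-byte form DF 98 at offsets 0–1.
U+1040D → 4-byte form F0 90 90 8D at offsets 2–5.
U+3F7A7 → 4-byte form F0 BF 9E A7 at offsets 6–9.
Offset 8 falls in char 3's range; it's byte 3 of F0 BF 9E A7 = 0x9E.

0x9E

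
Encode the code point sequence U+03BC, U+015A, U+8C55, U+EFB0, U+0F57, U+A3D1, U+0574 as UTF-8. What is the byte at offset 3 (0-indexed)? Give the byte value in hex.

0x9A

U+03BC → 2-byte form CE BC at offsets 0–1.
U+015A → 2-byte form C5 9A at offsets 2–3.
Offset 3 falls in char 2's range; it's byte 2 of C5 9A = 0x9A.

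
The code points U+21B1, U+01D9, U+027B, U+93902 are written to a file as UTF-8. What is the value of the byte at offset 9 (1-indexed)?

0x93

1-indexed offset 9 is 0-indexed offset 8.
U+21B1 → 3-byte form E2 86 B1 at offsets 0–2.
U+01D9 → 2-byte form C7 99 at offsets 3–4.
U+027B → 2-byte form C9 BB at offsets 5–6.
U+93902 → 4-byte form F2 93 A4 82 at offsets 7–10.
Offset 8 falls in char 4's range; it's byte 2 of F2 93 A4 82 = 0x93.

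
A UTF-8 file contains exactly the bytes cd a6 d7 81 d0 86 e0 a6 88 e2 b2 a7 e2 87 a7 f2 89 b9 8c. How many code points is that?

Byte at offset 0: 0xCD = 11001101 → 2-byte char (#1). Advance 2.
Byte at offset 2: 0xD7 = 11010111 → 2-byte char (#2). Advance 2.
Byte at offset 4: 0xD0 = 11010000 → 2-byte char (#3). Advance 2.
Byte at offset 6: 0xE0 = 11100000 → 3-byte char (#4). Advance 3.
Byte at offset 9: 0xE2 = 11100010 → 3-byte char (#5). Advance 3.
Byte at offset 12: 0xE2 = 11100010 → 3-byte char (#6). Advance 3.
Byte at offset 15: 0xF2 = 11110010 → 4-byte char (#7). Advance 4.
Reached end at offset 19 after 7 code points.

7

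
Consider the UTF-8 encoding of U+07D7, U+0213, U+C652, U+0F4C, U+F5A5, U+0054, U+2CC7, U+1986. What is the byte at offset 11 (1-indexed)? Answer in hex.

0xEF

1-indexed offset 11 is 0-indexed offset 10.
U+07D7 → 2-byte form DF 97 at offsets 0–1.
U+0213 → 2-byte form C8 93 at offsets 2–3.
U+C652 → 3-byte form EC 99 92 at offsets 4–6.
U+0F4C → 3-byte form E0 BD 8C at offsets 7–9.
U+F5A5 → 3-byte form EF 96 A5 at offsets 10–12.
Offset 10 falls in char 5's range; it's byte 1 of EF 96 A5 = 0xEF.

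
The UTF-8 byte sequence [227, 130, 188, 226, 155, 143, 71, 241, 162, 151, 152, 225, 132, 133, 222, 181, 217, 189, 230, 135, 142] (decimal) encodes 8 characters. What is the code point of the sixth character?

U+07B5

Offset 0: leading byte 0xE3 = 11100011 → 3-byte char #1 = E3 82 BC.
Offset 3: leading byte 0xE2 = 11100010 → 3-byte char #2 = E2 9B 8F.
Offset 6: leading byte 0x47 = 01000111 → 1-byte char #3 = 47.
Offset 7: leading byte 0xF1 = 11110001 → 4-byte char #4 = F1 A2 97 98.
Offset 11: leading byte 0xE1 = 11100001 → 3-byte char #5 = E1 84 85.
Offset 14: leading byte 0xDE = 11011110 → 2-byte char #6 = DE B5.
Leading byte 0xDE = 11011110 matches 110xxxxx → 2-byte sequence.
Byte 1: 0xDE = 11011110, payload 11110 (5 bits).
Byte 2: 0xB5 = 10110101 (10xxxxxx ✓), payload 110101.
Concatenate: 11110110101 = 0x7B5 (11 bits → U+07B5).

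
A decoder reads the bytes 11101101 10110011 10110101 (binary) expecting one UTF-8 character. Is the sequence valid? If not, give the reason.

invalid (encodes a surrogate (U+D800–U+DFFF))

Structurally a 3-byte sequence; payload = 0xDCF5.
But 0xDCF5 is in U+D800–U+DFFF, the surrogate range. Surrogates are not Unicode scalar values and are forbidden in UTF-8.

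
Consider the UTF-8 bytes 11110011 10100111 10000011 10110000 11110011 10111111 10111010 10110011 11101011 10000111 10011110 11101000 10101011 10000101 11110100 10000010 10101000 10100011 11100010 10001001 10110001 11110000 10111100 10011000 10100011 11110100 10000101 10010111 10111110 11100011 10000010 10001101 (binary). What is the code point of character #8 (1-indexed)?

Offset 0: leading byte 0xF3 = 11110011 → 4-byte char #1 = F3 A7 83 B0.
Offset 4: leading byte 0xF3 = 11110011 → 4-byte char #2 = F3 BF BA B3.
Offset 8: leading byte 0xEB = 11101011 → 3-byte char #3 = EB 87 9E.
Offset 11: leading byte 0xE8 = 11101000 → 3-byte char #4 = E8 AB 85.
Offset 14: leading byte 0xF4 = 11110100 → 4-byte char #5 = F4 82 A8 A3.
Offset 18: leading byte 0xE2 = 11100010 → 3-byte char #6 = E2 89 B1.
Offset 21: leading byte 0xF0 = 11110000 → 4-byte char #7 = F0 BC 98 A3.
Offset 25: leading byte 0xF4 = 11110100 → 4-byte char #8 = F4 85 97 BE.
Leading byte 0xF4 = 11110100 matches 11110xxx → 4-byte sequence.
Byte 1: 0xF4 = 11110100, payload 100 (3 bits).
Byte 2: 0x85 = 10000101 (10xxxxxx ✓), payload 000101.
Byte 3: 0x97 = 10010111 (10xxxxxx ✓), payload 010111.
Byte 4: 0xBE = 10111110 (10xxxxxx ✓), payload 111110.
Concatenate: 100000101010111111110 = 0x1055FE (21 bits → U+1055FE).

U+1055FE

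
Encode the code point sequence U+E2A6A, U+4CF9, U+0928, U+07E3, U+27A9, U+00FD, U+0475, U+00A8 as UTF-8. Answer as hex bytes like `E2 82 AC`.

F3 A2 A9 AA E4 B3 B9 E0 A4 A8 DF A3 E2 9E A9 C3 BD D1 B5 C2 A8

U+E2A6A: 4-byte form → F3 A2 A9 AA.
U+4CF9: 3-byte form → E4 B3 B9.
U+0928: 3-byte form → E0 A4 A8.
U+07E3: 2-byte form → DF A3.
U+27A9: 3-byte form → E2 9E A9.
U+00FD: 2-byte form → C3 BD.
U+0475: 2-byte form → D1 B5.
U+00A8: 2-byte form → C2 A8.
Concatenated (21 bytes): F3 A2 A9 AA E4 B3 B9 E0 A4 A8 DF A3 E2 9E A9 C3 BD D1 B5 C2 A8.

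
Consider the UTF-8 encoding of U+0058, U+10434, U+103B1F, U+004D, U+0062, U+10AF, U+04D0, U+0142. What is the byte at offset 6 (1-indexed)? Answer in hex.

0xF4

1-indexed offset 6 is 0-indexed offset 5.
U+0058 → 1-byte form 58 at offsets 0–0.
U+10434 → 4-byte form F0 90 90 B4 at offsets 1–4.
U+103B1F → 4-byte form F4 83 AC 9F at offsets 5–8.
Offset 5 falls in char 3's range; it's byte 1 of F4 83 AC 9F = 0xF4.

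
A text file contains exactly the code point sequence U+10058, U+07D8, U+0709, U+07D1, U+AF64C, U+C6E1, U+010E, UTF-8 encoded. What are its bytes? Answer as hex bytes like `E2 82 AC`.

U+10058: 4-byte form → F0 90 81 98.
U+07D8: 2-byte form → DF 98.
U+0709: 2-byte form → DC 89.
U+07D1: 2-byte form → DF 91.
U+AF64C: 4-byte form → F2 AF 99 8C.
U+C6E1: 3-byte form → EC 9B A1.
U+010E: 2-byte form → C4 8E.
Concatenated (19 bytes): F0 90 81 98 DF 98 DC 89 DF 91 F2 AF 99 8C EC 9B A1 C4 8E.

F0 90 81 98 DF 98 DC 89 DF 91 F2 AF 99 8C EC 9B A1 C4 8E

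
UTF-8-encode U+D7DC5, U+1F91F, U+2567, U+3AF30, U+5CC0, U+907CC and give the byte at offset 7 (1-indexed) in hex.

0xA4

1-indexed offset 7 is 0-indexed offset 6.
U+D7DC5 → 4-byte form F3 97 B7 85 at offsets 0–3.
U+1F91F → 4-byte form F0 9F A4 9F at offsets 4–7.
Offset 6 falls in char 2's range; it's byte 3 of F0 9F A4 9F = 0xA4.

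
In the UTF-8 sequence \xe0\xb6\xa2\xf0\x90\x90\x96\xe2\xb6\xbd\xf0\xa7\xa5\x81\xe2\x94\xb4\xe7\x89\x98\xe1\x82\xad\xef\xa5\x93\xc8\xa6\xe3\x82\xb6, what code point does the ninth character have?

Offset 0: leading byte 0xE0 = 11100000 → 3-byte char #1 = E0 B6 A2.
Offset 3: leading byte 0xF0 = 11110000 → 4-byte char #2 = F0 90 90 96.
Offset 7: leading byte 0xE2 = 11100010 → 3-byte char #3 = E2 B6 BD.
Offset 10: leading byte 0xF0 = 11110000 → 4-byte char #4 = F0 A7 A5 81.
Offset 14: leading byte 0xE2 = 11100010 → 3-byte char #5 = E2 94 B4.
Offset 17: leading byte 0xE7 = 11100111 → 3-byte char #6 = E7 89 98.
Offset 20: leading byte 0xE1 = 11100001 → 3-byte char #7 = E1 82 AD.
Offset 23: leading byte 0xEF = 11101111 → 3-byte char #8 = EF A5 93.
Offset 26: leading byte 0xC8 = 11001000 → 2-byte char #9 = C8 A6.
Leading byte 0xC8 = 11001000 matches 110xxxxx → 2-byte sequence.
Byte 1: 0xC8 = 11001000, payload 01000 (5 bits).
Byte 2: 0xA6 = 10100110 (10xxxxxx ✓), payload 100110.
Concatenate: 01000100110 = 0x226 (11 bits → U+0226).

U+0226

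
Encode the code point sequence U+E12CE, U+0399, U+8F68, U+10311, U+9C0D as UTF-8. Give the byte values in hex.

U+E12CE: 4-byte form → F3 A1 8B 8E.
U+0399: 2-byte form → CE 99.
U+8F68: 3-byte form → E8 BD A8.
U+10311: 4-byte form → F0 90 8C 91.
U+9C0D: 3-byte form → E9 B0 8D.
Concatenated (16 bytes): F3 A1 8B 8E CE 99 E8 BD A8 F0 90 8C 91 E9 B0 8D.

F3 A1 8B 8E CE 99 E8 BD A8 F0 90 8C 91 E9 B0 8D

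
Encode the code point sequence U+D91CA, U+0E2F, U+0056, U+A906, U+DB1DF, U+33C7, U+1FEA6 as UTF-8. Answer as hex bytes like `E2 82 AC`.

F3 99 87 8A E0 B8 AF 56 EA A4 86 F3 9B 87 9F E3 8F 87 F0 9F BA A6

U+D91CA: 4-byte form → F3 99 87 8A.
U+0E2F: 3-byte form → E0 B8 AF.
U+0056: 1-byte form → 56.
U+A906: 3-byte form → EA A4 86.
U+DB1DF: 4-byte form → F3 9B 87 9F.
U+33C7: 3-byte form → E3 8F 87.
U+1FEA6: 4-byte form → F0 9F BA A6.
Concatenated (22 bytes): F3 99 87 8A E0 B8 AF 56 EA A4 86 F3 9B 87 9F E3 8F 87 F0 9F BA A6.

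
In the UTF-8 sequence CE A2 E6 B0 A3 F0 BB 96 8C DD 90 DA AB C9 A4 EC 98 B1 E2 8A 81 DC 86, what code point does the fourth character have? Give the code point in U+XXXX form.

Offset 0: leading byte 0xCE = 11001110 → 2-byte char #1 = CE A2.
Offset 2: leading byte 0xE6 = 11100110 → 3-byte char #2 = E6 B0 A3.
Offset 5: leading byte 0xF0 = 11110000 → 4-byte char #3 = F0 BB 96 8C.
Offset 9: leading byte 0xDD = 11011101 → 2-byte char #4 = DD 90.
Leading byte 0xDD = 11011101 matches 110xxxxx → 2-byte sequence.
Byte 1: 0xDD = 11011101, payload 11101 (5 bits).
Byte 2: 0x90 = 10010000 (10xxxxxx ✓), payload 010000.
Concatenate: 11101010000 = 0x750 (11 bits → U+0750).

U+0750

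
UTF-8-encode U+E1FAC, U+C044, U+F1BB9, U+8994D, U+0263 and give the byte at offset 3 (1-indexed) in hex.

1-indexed offset 3 is 0-indexed offset 2.
U+E1FAC → 4-byte form F3 A1 BE AC at offsets 0–3.
Offset 2 falls in char 1's range; it's byte 3 of F3 A1 BE AC = 0xBE.

0xBE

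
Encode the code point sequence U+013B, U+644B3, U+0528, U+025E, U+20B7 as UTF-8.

C4 BB F1 A4 92 B3 D4 A8 C9 9E E2 82 B7

U+013B: 2-byte form → C4 BB.
U+644B3: 4-byte form → F1 A4 92 B3.
U+0528: 2-byte form → D4 A8.
U+025E: 2-byte form → C9 9E.
U+20B7: 3-byte form → E2 82 B7.
Concatenated (13 bytes): C4 BB F1 A4 92 B3 D4 A8 C9 9E E2 82 B7.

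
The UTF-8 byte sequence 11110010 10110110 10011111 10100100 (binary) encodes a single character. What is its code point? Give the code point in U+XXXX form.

Leading byte 0xF2 = 11110010 matches 11110xxx → 4-byte sequence.
Byte 1: 0xF2 = 11110010, payload 010 (3 bits).
Byte 2: 0xB6 = 10110110 (10xxxxxx ✓), payload 110110.
Byte 3: 0x9F = 10011111 (10xxxxxx ✓), payload 011111.
Byte 4: 0xA4 = 10100100 (10xxxxxx ✓), payload 100100.
Concatenate: 010110110011111100100 = 0xB67E4 (21 bits → U+B67E4).

U+B67E4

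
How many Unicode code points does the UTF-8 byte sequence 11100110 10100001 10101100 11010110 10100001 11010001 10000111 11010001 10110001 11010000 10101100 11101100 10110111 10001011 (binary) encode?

6

Byte at offset 0: 0xE6 = 11100110 → 3-byte char (#1). Advance 3.
Byte at offset 3: 0xD6 = 11010110 → 2-byte char (#2). Advance 2.
Byte at offset 5: 0xD1 = 11010001 → 2-byte char (#3). Advance 2.
Byte at offset 7: 0xD1 = 11010001 → 2-byte char (#4). Advance 2.
Byte at offset 9: 0xD0 = 11010000 → 2-byte char (#5). Advance 2.
Byte at offset 11: 0xEC = 11101100 → 3-byte char (#6). Advance 3.
Reached end at offset 14 after 6 code points.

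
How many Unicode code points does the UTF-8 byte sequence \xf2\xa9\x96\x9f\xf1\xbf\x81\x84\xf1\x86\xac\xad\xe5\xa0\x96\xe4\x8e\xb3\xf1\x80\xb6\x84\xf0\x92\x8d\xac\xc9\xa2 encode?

8

Byte at offset 0: 0xF2 = 11110010 → 4-byte char (#1). Advance 4.
Byte at offset 4: 0xF1 = 11110001 → 4-byte char (#2). Advance 4.
Byte at offset 8: 0xF1 = 11110001 → 4-byte char (#3). Advance 4.
Byte at offset 12: 0xE5 = 11100101 → 3-byte char (#4). Advance 3.
Byte at offset 15: 0xE4 = 11100100 → 3-byte char (#5). Advance 3.
Byte at offset 18: 0xF1 = 11110001 → 4-byte char (#6). Advance 4.
Byte at offset 22: 0xF0 = 11110000 → 4-byte char (#7). Advance 4.
Byte at offset 26: 0xC9 = 11001001 → 2-byte char (#8). Advance 2.
Reached end at offset 28 after 8 code points.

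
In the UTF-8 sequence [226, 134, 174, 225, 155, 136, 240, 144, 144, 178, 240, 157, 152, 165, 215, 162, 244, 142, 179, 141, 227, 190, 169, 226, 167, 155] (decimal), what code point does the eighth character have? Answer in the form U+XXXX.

U+29DB

Offset 0: leading byte 0xE2 = 11100010 → 3-byte char #1 = E2 86 AE.
Offset 3: leading byte 0xE1 = 11100001 → 3-byte char #2 = E1 9B 88.
Offset 6: leading byte 0xF0 = 11110000 → 4-byte char #3 = F0 90 90 B2.
Offset 10: leading byte 0xF0 = 11110000 → 4-byte char #4 = F0 9D 98 A5.
Offset 14: leading byte 0xD7 = 11010111 → 2-byte char #5 = D7 A2.
Offset 16: leading byte 0xF4 = 11110100 → 4-byte char #6 = F4 8E B3 8D.
Offset 20: leading byte 0xE3 = 11100011 → 3-byte char #7 = E3 BE A9.
Offset 23: leading byte 0xE2 = 11100010 → 3-byte char #8 = E2 A7 9B.
Leading byte 0xE2 = 11100010 matches 1110xxxx → 3-byte sequence.
Byte 1: 0xE2 = 11100010, payload 0010 (4 bits).
Byte 2: 0xA7 = 10100111 (10xxxxxx ✓), payload 100111.
Byte 3: 0x9B = 10011011 (10xxxxxx ✓), payload 011011.
Concatenate: 0010100111011011 = 0x29DB (16 bits → U+29DB).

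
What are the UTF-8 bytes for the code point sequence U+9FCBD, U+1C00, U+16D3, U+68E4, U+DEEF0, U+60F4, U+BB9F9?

U+9FCBD: 4-byte form → F2 9F B2 BD.
U+1C00: 3-byte form → E1 B0 80.
U+16D3: 3-byte form → E1 9B 93.
U+68E4: 3-byte form → E6 A3 A4.
U+DEEF0: 4-byte form → F3 9E BB B0.
U+60F4: 3-byte form → E6 83 B4.
U+BB9F9: 4-byte form → F2 BB A7 B9.
Concatenated (24 bytes): F2 9F B2 BD E1 B0 80 E1 9B 93 E6 A3 A4 F3 9E BB B0 E6 83 B4 F2 BB A7 B9.

F2 9F B2 BD E1 B0 80 E1 9B 93 E6 A3 A4 F3 9E BB B0 E6 83 B4 F2 BB A7 B9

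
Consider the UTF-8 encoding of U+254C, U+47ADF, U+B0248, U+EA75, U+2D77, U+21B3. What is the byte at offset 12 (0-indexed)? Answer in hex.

U+254C → 3-byte form E2 95 8C at offsets 0–2.
U+47ADF → 4-byte form F1 87 AB 9F at offsets 3–6.
U+B0248 → 4-byte form F2 B0 89 88 at offsets 7–10.
U+EA75 → 3-byte form EE A9 B5 at offsets 11–13.
Offset 12 falls in char 4's range; it's byte 2 of EE A9 B5 = 0xA9.

0xA9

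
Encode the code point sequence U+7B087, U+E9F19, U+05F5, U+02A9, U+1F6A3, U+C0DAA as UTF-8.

U+7B087: 4-byte form → F1 BB 82 87.
U+E9F19: 4-byte form → F3 A9 BC 99.
U+05F5: 2-byte form → D7 B5.
U+02A9: 2-byte form → CA A9.
U+1F6A3: 4-byte form → F0 9F 9A A3.
U+C0DAA: 4-byte form → F3 80 B6 AA.
Concatenated (20 bytes): F1 BB 82 87 F3 A9 BC 99 D7 B5 CA A9 F0 9F 9A A3 F3 80 B6 AA.

F1 BB 82 87 F3 A9 BC 99 D7 B5 CA A9 F0 9F 9A A3 F3 80 B6 AA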